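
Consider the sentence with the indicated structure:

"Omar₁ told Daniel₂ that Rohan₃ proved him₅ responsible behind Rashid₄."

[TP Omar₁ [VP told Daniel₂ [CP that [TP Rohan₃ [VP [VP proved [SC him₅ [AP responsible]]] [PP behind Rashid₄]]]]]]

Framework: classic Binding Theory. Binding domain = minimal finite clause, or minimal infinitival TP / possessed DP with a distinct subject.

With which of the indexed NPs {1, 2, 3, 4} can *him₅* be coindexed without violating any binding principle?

*him* is a pronoun, so Principle B applies: it must be free in its binding domain.
Binding domain of *him₅*: the embedded TP, whose subject is Rohan₃.
*Omar₁* c-commands the pronoun but from outside its binding domain, and is not c-commanded by it → coindexation permitted.
*Daniel₂* c-commands the pronoun but from outside its binding domain, and is not c-commanded by it → coindexation permitted.
*Rohan₃* c-commands the pronoun within its binding domain → coindexation would violate Principle B.
*Rashid₄* and the pronoun do not c-command one another → neither Principle B nor Principle C is at stake; coindexation permitted.

{1, 2, 4}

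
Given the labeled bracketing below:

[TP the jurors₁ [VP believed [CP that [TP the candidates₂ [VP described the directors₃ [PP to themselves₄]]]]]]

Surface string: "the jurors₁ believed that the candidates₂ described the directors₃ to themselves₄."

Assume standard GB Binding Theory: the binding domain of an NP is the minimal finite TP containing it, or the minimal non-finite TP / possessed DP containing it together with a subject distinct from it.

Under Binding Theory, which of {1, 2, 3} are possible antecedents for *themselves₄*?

*themselves* is an anaphor, so Principle A applies: it must be bound in its binding domain.
Binding domain of *themselves₄*: the embedded TP, whose subject is the candidates₂.
*the jurors₁* c-commands the anaphor but is outside its binding domain → cannot satisfy Principle A.
*the candidates₂* c-commands the anaphor within its binding domain → licit binder.
*the directors₃* c-commands the anaphor within its binding domain → licit binder.

{2, 3}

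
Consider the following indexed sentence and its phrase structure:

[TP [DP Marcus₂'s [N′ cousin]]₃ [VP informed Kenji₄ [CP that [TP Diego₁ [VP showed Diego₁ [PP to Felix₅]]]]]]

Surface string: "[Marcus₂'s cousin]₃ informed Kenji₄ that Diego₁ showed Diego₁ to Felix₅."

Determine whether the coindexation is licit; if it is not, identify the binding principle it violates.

Principle C

The two coindexed NPs are *Diego₁* (the lower occurrence) and *Diego₁* (the higher occurrence).
*Diego₁* (the lower occurrence) is an R-expression. Principle C requires it to be free everywhere.
*Diego₁* (the higher occurrence) c-commands it and carries the same index.
The R-expression is bound → Principle C violation.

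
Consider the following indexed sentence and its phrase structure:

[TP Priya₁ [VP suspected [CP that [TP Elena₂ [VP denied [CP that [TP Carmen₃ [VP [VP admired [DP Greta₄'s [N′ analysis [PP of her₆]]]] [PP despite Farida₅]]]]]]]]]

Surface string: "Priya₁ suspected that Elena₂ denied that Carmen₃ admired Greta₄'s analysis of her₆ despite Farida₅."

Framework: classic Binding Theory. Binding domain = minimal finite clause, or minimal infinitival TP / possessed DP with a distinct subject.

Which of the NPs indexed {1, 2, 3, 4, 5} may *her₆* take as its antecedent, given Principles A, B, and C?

{1, 2, 3, 5}

*her* is a pronoun, so Principle B applies: it must be free in its binding domain.
Binding domain of *her₆*: the possessed DP, whose subject is Greta₄.
*Priya₁* c-commands the pronoun but from outside its binding domain, and is not c-commanded by it → coindexation permitted.
*Elena₂* c-commands the pronoun but from outside its binding domain, and is not c-commanded by it → coindexation permitted.
*Carmen₃* c-commands the pronoun but from outside its binding domain, and is not c-commanded by it → coindexation permitted.
*Greta₄* c-commands the pronoun within its binding domain → coindexation would violate Principle B.
*Farida₅* and the pronoun do not c-command one another → neither Principle B nor Principle C is at stake; coindexation permitted.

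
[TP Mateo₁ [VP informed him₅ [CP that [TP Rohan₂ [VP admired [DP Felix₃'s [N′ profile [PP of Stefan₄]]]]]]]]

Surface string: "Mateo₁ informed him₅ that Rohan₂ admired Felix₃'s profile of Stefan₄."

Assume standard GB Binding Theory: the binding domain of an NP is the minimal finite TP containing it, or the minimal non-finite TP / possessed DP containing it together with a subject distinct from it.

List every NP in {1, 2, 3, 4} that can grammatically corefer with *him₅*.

none

*him* is a pronoun, so Principle B applies: it must be free in its binding domain.
Binding domain of *him₅*: the matrix TP, whose subject is Mateo₁.
*Mateo₁* c-commands the pronoun within its binding domain → coindexation would violate Principle B.
*Rohan₂*: the pronoun c-commands this R-expression → coindexation would violate Principle C on *Rohan₂*.
*Felix₃*: the pronoun c-commands this R-expression → coindexation would violate Principle C on *Felix₃*.
*Stefan₄*: the pronoun c-commands this R-expression → coindexation would violate Principle C on *Stefan₄*.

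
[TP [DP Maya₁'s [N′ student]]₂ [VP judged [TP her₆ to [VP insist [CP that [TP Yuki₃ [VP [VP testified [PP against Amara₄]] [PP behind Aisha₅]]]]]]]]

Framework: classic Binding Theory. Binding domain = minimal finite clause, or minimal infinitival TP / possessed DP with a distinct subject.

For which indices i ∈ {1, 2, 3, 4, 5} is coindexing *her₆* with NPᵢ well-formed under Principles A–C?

{1}

*her* is a pronoun, so Principle B applies: it must be free in its binding domain.
Binding domain of *her₆*: the matrix TP, whose subject is [Maya₁'s student]₂.
*Maya₁* and the pronoun do not c-command one another → neither Principle B nor Principle C is at stake; coindexation permitted.
*[Maya₁'s student]₂* c-commands the pronoun within its binding domain → coindexation would violate Principle B.
*Yuki₃*: the pronoun c-commands this R-expression → coindexation would violate Principle C on *Yuki₃*.
*Amara₄*: the pronoun c-commands this R-expression → coindexation would violate Principle C on *Amara₄*.
*Aisha₅*: the pronoun c-commands this R-expression → coindexation would violate Principle C on *Aisha₅*.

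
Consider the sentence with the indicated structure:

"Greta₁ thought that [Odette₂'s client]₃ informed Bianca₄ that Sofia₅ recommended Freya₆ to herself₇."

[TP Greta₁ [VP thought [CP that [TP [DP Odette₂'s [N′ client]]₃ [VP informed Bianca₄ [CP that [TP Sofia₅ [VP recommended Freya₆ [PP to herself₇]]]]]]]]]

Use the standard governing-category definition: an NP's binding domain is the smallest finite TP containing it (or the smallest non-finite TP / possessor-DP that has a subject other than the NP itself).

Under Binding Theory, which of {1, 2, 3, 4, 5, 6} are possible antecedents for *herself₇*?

{5, 6}

*herself* is an anaphor, so Principle A applies: it must be bound in its binding domain.
Binding domain of *herself₇*: the embedded TP, whose subject is Sofia₅.
*Greta₁* c-commands the anaphor but is outside its binding domain → cannot satisfy Principle A.
*Odette₂* does not c-command the anaphor → cannot bind it.
*[Odette₂'s client]₃* c-commands the anaphor but is outside its binding domain → cannot satisfy Principle A.
*Bianca₄* c-commands the anaphor but is outside its binding domain → cannot satisfy Principle A.
*Sofia₅* c-commands the anaphor within its binding domain → licit binder.
*Freya₆* c-commands the anaphor within its binding domain → licit binder.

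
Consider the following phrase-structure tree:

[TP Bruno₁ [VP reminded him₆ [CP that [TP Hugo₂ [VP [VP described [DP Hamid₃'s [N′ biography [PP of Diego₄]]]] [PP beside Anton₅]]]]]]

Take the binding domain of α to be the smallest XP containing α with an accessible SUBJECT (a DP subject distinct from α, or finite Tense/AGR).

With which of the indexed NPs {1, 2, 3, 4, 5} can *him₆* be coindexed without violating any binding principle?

*him* is a pronoun, so Principle B applies: it must be free in its binding domain.
Binding domain of *him₆*: the matrix TP, whose subject is Bruno₁.
*Bruno₁* c-commands the pronoun within its binding domain → coindexation would violate Principle B.
*Hugo₂*: the pronoun c-commands this R-expression → coindexation would violate Principle C on *Hugo₂*.
*Hamid₃*: the pronoun c-commands this R-expression → coindexation would violate Principle C on *Hamid₃*.
*Diego₄*: the pronoun c-commands this R-expression → coindexation would violate Principle C on *Diego₄*.
*Anton₅*: the pronoun c-commands this R-expression → coindexation would violate Principle C on *Anton₅*.

none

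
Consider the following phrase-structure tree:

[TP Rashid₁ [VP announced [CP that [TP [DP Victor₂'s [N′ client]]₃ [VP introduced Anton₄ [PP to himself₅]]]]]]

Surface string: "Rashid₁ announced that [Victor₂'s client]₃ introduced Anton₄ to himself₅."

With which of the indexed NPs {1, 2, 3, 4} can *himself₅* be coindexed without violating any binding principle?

*himself* is an anaphor, so Principle A applies: it must be bound in its binding domain.
Binding domain of *himself₅*: the embedded TP, whose subject is [Victor₂'s client]₃.
*Rashid₁* c-commands the anaphor but is outside its binding domain → cannot satisfy Principle A.
*Victor₂* does not c-command the anaphor → cannot bind it.
*[Victor₂'s client]₃* c-commands the anaphor within its binding domain → licit binder.
*Anton₄* c-commands the anaphor within its binding domain → licit binder.

{3, 4}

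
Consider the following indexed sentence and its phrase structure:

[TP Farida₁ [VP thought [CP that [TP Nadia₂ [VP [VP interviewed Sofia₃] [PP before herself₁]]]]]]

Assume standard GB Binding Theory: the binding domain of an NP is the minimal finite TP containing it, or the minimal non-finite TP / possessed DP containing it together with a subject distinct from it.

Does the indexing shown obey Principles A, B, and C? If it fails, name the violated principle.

Principle A

The two coindexed NPs are *Farida₁* and *herself₁*.
*herself₁* is an anaphor. Principle A requires it to be bound within its binding domain — the embedded TP, whose subject is Nadia₂.
Within that domain it is c-commanded by *Nadia₂*, which does not share its index.
*Farida₁* does c-command the anaphor, but from outside its binding domain.
The anaphor is unbound in its domain → Principle A violation.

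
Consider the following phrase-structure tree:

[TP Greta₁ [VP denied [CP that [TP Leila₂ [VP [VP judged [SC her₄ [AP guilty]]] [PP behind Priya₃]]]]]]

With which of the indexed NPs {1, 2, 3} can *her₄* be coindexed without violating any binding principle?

{1, 3}

*her* is a pronoun, so Principle B applies: it must be free in its binding domain.
Binding domain of *her₄*: the embedded TP, whose subject is Leila₂.
*Greta₁* c-commands the pronoun but from outside its binding domain, and is not c-commanded by it → coindexation permitted.
*Leila₂* c-commands the pronoun within its binding domain → coindexation would violate Principle B.
*Priya₃* and the pronoun do not c-command one another → neither Principle B nor Principle C is at stake; coindexation permitted.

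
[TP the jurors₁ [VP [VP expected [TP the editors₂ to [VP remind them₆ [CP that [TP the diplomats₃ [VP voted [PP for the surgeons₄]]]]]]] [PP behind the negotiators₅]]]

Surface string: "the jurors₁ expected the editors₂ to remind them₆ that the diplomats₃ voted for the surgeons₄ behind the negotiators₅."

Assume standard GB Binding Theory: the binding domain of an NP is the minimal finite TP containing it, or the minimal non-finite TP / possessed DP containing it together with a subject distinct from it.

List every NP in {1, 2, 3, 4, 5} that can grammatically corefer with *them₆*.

*them* is a pronoun, so Principle B applies: it must be free in its binding domain.
Binding domain of *them₆*: the embedded TP, whose subject is the editors₂.
*the jurors₁* c-commands the pronoun but from outside its binding domain, and is not c-commanded by it → coindexation permitted.
*the editors₂* c-commands the pronoun within its binding domain → coindexation would violate Principle B.
*the diplomats₃*: the pronoun c-commands this R-expression → coindexation would violate Principle C on *the diplomats₃*.
*the surgeons₄*: the pronoun c-commands this R-expression → coindexation would violate Principle C on *the surgeons₄*.
*the negotiators₅* and the pronoun do not c-command one another → neither Principle B nor Principle C is at stake; coindexation permitted.

{1, 5}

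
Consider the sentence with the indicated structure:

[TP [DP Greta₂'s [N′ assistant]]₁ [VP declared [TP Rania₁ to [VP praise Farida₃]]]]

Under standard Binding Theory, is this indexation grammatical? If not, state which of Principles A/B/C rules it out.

The two coindexed NPs are *[Greta₂'s assistant]₁* and *Rania₁*.
*Rania₁* is an R-expression. Principle C requires it to be free everywhere.
*[Greta₂'s assistant]₁* c-commands it and carries the same index.
The R-expression is bound → Principle C violation.

Principle C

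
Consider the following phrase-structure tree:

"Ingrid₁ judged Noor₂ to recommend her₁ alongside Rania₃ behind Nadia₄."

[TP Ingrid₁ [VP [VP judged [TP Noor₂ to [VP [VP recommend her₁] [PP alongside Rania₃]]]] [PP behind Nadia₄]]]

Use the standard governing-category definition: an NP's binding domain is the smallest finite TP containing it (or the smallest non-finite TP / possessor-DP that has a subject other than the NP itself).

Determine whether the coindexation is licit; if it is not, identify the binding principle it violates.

grammatical

The two coindexed NPs are *Ingrid₁* and *her₁*.
*her₁* is a pronoun; its binding domain is the embedded TP, whose subject is Noor₂. Within that domain it is c-commanded only by *Noor₂*, which carries a different index — the pronoun is free locally, so Principle B holds.
*Ingrid₁* is an R-expression; *her₁* does not c-command it, and no other NP shares its index, so Principle C is satisfied.
All principles are respected.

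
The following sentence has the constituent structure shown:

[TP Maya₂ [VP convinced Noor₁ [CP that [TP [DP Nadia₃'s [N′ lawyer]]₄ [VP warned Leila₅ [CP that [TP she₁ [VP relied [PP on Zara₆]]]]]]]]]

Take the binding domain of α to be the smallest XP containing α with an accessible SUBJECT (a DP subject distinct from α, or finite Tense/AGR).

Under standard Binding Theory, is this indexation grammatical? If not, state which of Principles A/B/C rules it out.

The two coindexed NPs are *Noor₁* and *she₁*.
*she₁* is a pronoun; nothing c-commands it within its binding domain (the embedded TP.), so Principle B holds trivially.
*Noor₁* is an R-expression; *she₁* does not c-command it, and no other NP shares its index, so Principle C is satisfied.
All principles are respected.

grammatical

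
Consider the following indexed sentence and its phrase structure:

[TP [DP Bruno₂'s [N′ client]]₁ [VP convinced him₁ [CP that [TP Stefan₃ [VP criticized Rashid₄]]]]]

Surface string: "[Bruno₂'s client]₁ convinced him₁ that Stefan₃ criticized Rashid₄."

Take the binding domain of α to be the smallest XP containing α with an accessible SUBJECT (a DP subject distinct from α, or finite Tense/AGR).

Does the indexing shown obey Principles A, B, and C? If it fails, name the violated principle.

Principle B

The two coindexed NPs are *[Bruno₂'s client]₁* and *him₁*.
*him₁* is a pronoun. Its binding domain is the matrix TP, whose subject is [Bruno₂'s client]₁.
*[Bruno₂'s client]₁* c-commands it within that domain and carries the same index.
The pronoun is locally bound → Principle B violation.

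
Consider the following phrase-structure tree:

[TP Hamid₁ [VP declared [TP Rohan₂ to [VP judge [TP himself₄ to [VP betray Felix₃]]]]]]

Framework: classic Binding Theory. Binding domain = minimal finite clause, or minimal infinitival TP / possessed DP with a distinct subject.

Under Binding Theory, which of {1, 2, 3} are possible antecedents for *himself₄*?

{2}

*himself* is an anaphor, so Principle A applies: it must be bound in its binding domain.
Binding domain of *himself₄*: the embedded TP, whose subject is Rohan₂.
*Hamid₁* c-commands the anaphor but is outside its binding domain → cannot satisfy Principle A.
*Rohan₂* c-commands the anaphor within its binding domain → licit binder.
*Felix₃* does not c-command the anaphor → cannot bind it.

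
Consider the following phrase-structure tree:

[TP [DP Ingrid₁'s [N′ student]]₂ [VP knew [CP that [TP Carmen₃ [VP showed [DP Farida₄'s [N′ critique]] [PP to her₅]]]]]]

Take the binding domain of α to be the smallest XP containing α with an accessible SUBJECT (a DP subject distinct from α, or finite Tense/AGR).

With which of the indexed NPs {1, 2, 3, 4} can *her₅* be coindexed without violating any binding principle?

{1, 2, 4}

*her* is a pronoun, so Principle B applies: it must be free in its binding domain.
Binding domain of *her₅*: the embedded TP, whose subject is Carmen₃.
*Ingrid₁* and the pronoun do not c-command one another → neither Principle B nor Principle C is at stake; coindexation permitted.
*[Ingrid₁'s student]₂* c-commands the pronoun but from outside its binding domain, and is not c-commanded by it → coindexation permitted.
*Carmen₃* c-commands the pronoun within its binding domain → coindexation would violate Principle B.
*Farida₄* and the pronoun do not c-command one another → neither Principle B nor Principle C is at stake; coindexation permitted.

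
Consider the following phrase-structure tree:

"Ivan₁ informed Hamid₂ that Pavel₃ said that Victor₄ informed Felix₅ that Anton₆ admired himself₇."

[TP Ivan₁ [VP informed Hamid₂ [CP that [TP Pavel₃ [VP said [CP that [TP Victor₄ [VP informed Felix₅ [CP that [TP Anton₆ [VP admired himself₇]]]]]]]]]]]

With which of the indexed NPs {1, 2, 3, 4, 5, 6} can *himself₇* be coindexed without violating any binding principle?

*himself* is an anaphor, so Principle A applies: it must be bound in its binding domain.
Binding domain of *himself₇*: the embedded TP, whose subject is Anton₆.
*Ivan₁* c-commands the anaphor but is outside its binding domain → cannot satisfy Principle A.
*Hamid₂* c-commands the anaphor but is outside its binding domain → cannot satisfy Principle A.
*Pavel₃* c-commands the anaphor but is outside its binding domain → cannot satisfy Principle A.
*Victor₄* c-commands the anaphor but is outside its binding domain → cannot satisfy Principle A.
*Felix₅* c-commands the anaphor but is outside its binding domain → cannot satisfy Principle A.
*Anton₆* c-commands the anaphor within its binding domain → licit binder.

{6}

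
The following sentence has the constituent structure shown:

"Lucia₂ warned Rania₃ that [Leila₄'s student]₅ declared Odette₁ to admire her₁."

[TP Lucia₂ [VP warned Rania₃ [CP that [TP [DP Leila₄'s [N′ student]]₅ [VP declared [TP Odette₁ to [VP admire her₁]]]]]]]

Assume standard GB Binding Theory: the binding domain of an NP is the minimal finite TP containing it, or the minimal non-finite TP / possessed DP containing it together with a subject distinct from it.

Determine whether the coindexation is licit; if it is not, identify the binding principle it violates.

Principle B

The two coindexed NPs are *Odette₁* and *her₁*.
*her₁* is a pronoun. Its binding domain is the embedded TP, whose subject is Odette₁.
*Odette₁* c-commands it within that domain and carries the same index.
The pronoun is locally bound → Principle B violation.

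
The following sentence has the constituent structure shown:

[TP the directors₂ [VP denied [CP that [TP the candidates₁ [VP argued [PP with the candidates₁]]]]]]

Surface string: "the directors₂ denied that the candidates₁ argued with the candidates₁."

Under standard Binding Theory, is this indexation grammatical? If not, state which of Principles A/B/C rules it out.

Principle C

The two coindexed NPs are *the candidates₁* (the higher occurrence) and *the candidates₁* (the lower occurrence).
*the candidates₁* (the lower occurrence) is an R-expression. Principle C requires it to be free everywhere.
*the candidates₁* (the higher occurrence) c-commands it and carries the same index.
The R-expression is bound → Principle C violation.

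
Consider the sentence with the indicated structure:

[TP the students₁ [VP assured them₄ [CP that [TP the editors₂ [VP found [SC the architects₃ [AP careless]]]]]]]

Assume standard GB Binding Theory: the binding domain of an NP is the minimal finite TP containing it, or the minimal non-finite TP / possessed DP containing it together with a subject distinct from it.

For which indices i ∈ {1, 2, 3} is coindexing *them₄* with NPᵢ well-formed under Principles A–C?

*them* is a pronoun, so Principle B applies: it must be free in its binding domain.
Binding domain of *them₄*: the matrix TP, whose subject is the students₁.
*the students₁* c-commands the pronoun within its binding domain → coindexation would violate Principle B.
*the editors₂*: the pronoun c-commands this R-expression → coindexation would violate Principle C on *the editors₂*.
*the architects₃*: the pronoun c-commands this R-expression → coindexation would violate Principle C on *the architects₃*.

none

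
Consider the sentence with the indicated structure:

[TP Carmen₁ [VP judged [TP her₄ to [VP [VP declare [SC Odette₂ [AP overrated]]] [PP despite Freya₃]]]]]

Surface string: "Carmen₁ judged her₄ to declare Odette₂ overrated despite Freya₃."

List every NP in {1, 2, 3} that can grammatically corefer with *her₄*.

*her* is a pronoun, so Principle B applies: it must be free in its binding domain.
Binding domain of *her₄*: the matrix TP, whose subject is Carmen₁.
*Carmen₁* c-commands the pronoun within its binding domain → coindexation would violate Principle B.
*Odette₂*: the pronoun c-commands this R-expression → coindexation would violate Principle C on *Odette₂*.
*Freya₃*: the pronoun c-commands this R-expression → coindexation would violate Principle C on *Freya₃*.

none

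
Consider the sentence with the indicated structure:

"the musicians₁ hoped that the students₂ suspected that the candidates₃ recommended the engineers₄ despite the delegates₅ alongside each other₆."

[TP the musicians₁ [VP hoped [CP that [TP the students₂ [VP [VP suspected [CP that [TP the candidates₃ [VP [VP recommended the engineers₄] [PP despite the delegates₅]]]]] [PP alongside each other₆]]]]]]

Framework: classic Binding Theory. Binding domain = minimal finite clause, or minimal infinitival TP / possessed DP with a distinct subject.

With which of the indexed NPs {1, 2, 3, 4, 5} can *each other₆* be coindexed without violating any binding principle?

{2}

*each other* is an anaphor, so Principle A applies: it must be bound in its binding domain.
Binding domain of *each other₆*: the embedded TP, whose subject is the students₂.
*the musicians₁* c-commands the anaphor but is outside its binding domain → cannot satisfy Principle A.
*the students₂* c-commands the anaphor within its binding domain → licit binder.
*the candidates₃* does not c-command the anaphor → cannot bind it.
*the engineers₄* does not c-command the anaphor → cannot bind it.
*the delegates₅* does not c-command the anaphor → cannot bind it.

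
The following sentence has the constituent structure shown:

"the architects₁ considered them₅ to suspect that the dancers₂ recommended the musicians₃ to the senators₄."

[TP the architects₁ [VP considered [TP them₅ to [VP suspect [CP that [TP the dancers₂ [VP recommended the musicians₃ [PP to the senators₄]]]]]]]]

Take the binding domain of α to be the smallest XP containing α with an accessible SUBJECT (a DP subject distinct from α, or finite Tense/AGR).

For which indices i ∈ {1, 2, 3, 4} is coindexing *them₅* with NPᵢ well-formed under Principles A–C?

*them* is a pronoun, so Principle B applies: it must be free in its binding domain.
Binding domain of *them₅*: the matrix TP, whose subject is the architects₁.
*the architects₁* c-commands the pronoun within its binding domain → coindexation would violate Principle B.
*the dancers₂*: the pronoun c-commands this R-expression → coindexation would violate Principle C on *the dancers₂*.
*the musicians₃*: the pronoun c-commands this R-expression → coindexation would violate Principle C on *the musicians₃*.
*the senators₄*: the pronoun c-commands this R-expression → coindexation would violate Principle C on *the senators₄*.

none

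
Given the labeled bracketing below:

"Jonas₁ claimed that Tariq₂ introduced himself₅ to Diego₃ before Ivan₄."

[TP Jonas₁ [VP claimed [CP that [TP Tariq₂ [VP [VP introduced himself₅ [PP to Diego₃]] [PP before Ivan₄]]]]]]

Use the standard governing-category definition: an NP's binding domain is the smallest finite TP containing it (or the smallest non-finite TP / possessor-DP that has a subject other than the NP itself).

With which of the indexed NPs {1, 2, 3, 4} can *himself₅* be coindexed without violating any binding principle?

*himself* is an anaphor, so Principle A applies: it must be bound in its binding domain.
Binding domain of *himself₅*: the embedded TP, whose subject is Tariq₂.
*Jonas₁* c-commands the anaphor but is outside its binding domain → cannot satisfy Principle A.
*Tariq₂* c-commands the anaphor within its binding domain → licit binder.
*Diego₃* does not c-command the anaphor → cannot bind it.
*Ivan₄* does not c-command the anaphor → cannot bind it.

{2}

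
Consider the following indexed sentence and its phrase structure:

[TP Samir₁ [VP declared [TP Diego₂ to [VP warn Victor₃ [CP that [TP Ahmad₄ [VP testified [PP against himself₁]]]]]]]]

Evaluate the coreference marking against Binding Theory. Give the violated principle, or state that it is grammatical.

Principle A

The two coindexed NPs are *Samir₁* and *himself₁*.
*himself₁* is an anaphor. Principle A requires it to be bound within its binding domain — the embedded TP, whose subject is Ahmad₄.
Within that domain it is c-commanded by *Ahmad₄*, which does not share its index.
*Samir₁* does c-command the anaphor, but from outside its binding domain.
The anaphor is unbound in its domain → Principle A violation.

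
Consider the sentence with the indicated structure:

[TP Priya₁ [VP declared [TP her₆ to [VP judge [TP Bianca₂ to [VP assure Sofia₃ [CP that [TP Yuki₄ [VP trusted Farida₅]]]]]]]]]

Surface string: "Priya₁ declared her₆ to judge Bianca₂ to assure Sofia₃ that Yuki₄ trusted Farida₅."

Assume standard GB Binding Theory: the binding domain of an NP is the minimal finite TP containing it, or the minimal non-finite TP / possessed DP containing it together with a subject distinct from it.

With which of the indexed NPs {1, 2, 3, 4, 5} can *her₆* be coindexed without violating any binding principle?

*her* is a pronoun, so Principle B applies: it must be free in its binding domain.
Binding domain of *her₆*: the matrix TP, whose subject is Priya₁.
*Priya₁* c-commands the pronoun within its binding domain → coindexation would violate Principle B.
*Bianca₂*: the pronoun c-commands this R-expression → coindexation would violate Principle C on *Bianca₂*.
*Sofia₃*: the pronoun c-commands this R-expression → coindexation would violate Principle C on *Sofia₃*.
*Yuki₄*: the pronoun c-commands this R-expression → coindexation would violate Principle C on *Yuki₄*.
*Farida₅*: the pronoun c-commands this R-expression → coindexation would violate Principle C on *Farida₅*.

none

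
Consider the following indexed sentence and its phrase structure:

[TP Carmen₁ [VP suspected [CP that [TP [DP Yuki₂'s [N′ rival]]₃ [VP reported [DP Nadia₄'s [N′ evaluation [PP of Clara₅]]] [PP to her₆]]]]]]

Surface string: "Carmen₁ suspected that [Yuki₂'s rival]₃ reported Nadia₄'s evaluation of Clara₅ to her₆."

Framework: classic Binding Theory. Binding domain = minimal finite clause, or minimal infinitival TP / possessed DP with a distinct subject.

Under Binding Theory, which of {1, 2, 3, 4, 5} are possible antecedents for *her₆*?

*her* is a pronoun, so Principle B applies: it must be free in its binding domain.
Binding domain of *her₆*: the embedded TP, whose subject is [Yuki₂'s rival]₃.
*Carmen₁* c-commands the pronoun but from outside its binding domain, and is not c-commanded by it → coindexation permitted.
*Yuki₂* and the pronoun do not c-command one another → neither Principle B nor Principle C is at stake; coindexation permitted.
*[Yuki₂'s rival]₃* c-commands the pronoun within its binding domain → coindexation would violate Principle B.
*Nadia₄* and the pronoun do not c-command one another → neither Principle B nor Principle C is at stake; coindexation permitted.
*Clara₅* and the pronoun do not c-command one another → neither Principle B nor Principle C is at stake; coindexation permitted.

{1, 2, 4, 5}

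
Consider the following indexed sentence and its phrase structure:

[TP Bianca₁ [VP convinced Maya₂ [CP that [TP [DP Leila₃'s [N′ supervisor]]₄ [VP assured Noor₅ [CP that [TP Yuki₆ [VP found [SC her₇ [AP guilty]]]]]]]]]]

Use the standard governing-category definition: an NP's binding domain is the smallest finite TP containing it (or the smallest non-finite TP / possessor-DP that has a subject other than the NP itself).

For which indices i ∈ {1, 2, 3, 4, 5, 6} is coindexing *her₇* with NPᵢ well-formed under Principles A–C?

{1, 2, 3, 4, 5}

*her* is a pronoun, so Principle B applies: it must be free in its binding domain.
Binding domain of *her₇*: the embedded TP, whose subject is Yuki₆.
*Bianca₁* c-commands the pronoun but from outside its binding domain, and is not c-commanded by it → coindexation permitted.
*Maya₂* c-commands the pronoun but from outside its binding domain, and is not c-commanded by it → coindexation permitted.
*Leila₃* and the pronoun do not c-command one another → neither Principle B nor Principle C is at stake; coindexation permitted.
*[Leila₃'s supervisor]₄* c-commands the pronoun but from outside its binding domain, and is not c-commanded by it → coindexation permitted.
*Noor₅* c-commands the pronoun but from outside its binding domain, and is not c-commanded by it → coindexation permitted.
*Yuki₆* c-commands the pronoun within its binding domain → coindexation would violate Principle B.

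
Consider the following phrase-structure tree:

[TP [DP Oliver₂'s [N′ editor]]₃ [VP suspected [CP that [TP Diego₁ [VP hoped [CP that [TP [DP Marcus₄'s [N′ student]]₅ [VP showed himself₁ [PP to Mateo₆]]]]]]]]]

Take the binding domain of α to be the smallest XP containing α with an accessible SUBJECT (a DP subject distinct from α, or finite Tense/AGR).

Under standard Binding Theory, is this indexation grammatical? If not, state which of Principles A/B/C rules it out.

The two coindexed NPs are *Diego₁* and *himself₁*.
*himself₁* is an anaphor. Principle A requires it to be bound within its binding domain — the embedded TP, whose subject is [Marcus₄'s student]₅.
Within that domain it is c-commanded by *[Marcus₄'s student]₅*, which does not share its index.
*Diego₁* does c-command the anaphor, but from outside its binding domain.
The anaphor is unbound in its domain → Principle A violation.

Principle A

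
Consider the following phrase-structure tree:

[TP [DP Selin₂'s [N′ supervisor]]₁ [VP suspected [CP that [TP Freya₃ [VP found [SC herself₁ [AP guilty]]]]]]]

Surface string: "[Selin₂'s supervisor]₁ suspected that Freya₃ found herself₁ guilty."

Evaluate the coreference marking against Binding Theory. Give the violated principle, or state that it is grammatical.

Principle A

The two coindexed NPs are *[Selin₂'s supervisor]₁* and *herself₁*.
*herself₁* is an anaphor. Principle A requires it to be bound within its binding domain — the embedded TP, whose subject is Freya₃.
Within that domain it is c-commanded by *Freya₃*, which does not share its index.
*[Selin₂'s supervisor]₁* does c-command the anaphor, but from outside its binding domain.
The anaphor is unbound in its domain → Principle A violation.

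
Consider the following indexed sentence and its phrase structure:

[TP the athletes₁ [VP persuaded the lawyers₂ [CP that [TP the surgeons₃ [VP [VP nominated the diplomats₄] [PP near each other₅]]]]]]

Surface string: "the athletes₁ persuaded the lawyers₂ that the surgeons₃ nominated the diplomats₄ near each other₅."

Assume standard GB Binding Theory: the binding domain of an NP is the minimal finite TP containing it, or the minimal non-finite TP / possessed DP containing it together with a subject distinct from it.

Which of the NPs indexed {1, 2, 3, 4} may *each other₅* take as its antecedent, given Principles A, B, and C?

{3}

*each other* is an anaphor, so Principle A applies: it must be bound in its binding domain.
Binding domain of *each other₅*: the embedded TP, whose subject is the surgeons₃.
*the athletes₁* c-commands the anaphor but is outside its binding domain → cannot satisfy Principle A.
*the lawyers₂* c-commands the anaphor but is outside its binding domain → cannot satisfy Principle A.
*the surgeons₃* c-commands the anaphor within its binding domain → licit binder.
*the diplomats₄* does not c-command the anaphor → cannot bind it.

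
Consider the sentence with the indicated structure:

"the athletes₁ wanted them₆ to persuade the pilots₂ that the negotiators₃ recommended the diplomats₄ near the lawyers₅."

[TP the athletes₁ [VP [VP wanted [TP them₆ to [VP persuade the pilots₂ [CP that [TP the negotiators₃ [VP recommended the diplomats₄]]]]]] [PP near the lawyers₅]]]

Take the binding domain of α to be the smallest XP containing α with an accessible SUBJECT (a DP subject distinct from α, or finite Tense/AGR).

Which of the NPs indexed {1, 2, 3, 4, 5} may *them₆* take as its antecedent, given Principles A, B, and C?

*them* is a pronoun, so Principle B applies: it must be free in its binding domain.
Binding domain of *them₆*: the matrix TP, whose subject is the athletes₁.
*the athletes₁* c-commands the pronoun within its binding domain → coindexation would violate Principle B.
*the pilots₂*: the pronoun c-commands this R-expression → coindexation would violate Principle C on *the pilots₂*.
*the negotiators₃*: the pronoun c-commands this R-expression → coindexation would violate Principle C on *the negotiators₃*.
*the diplomats₄*: the pronoun c-commands this R-expression → coindexation would violate Principle C on *the diplomats₄*.
*the lawyers₅* and the pronoun do not c-command one another → neither Principle B nor Principle C is at stake; coindexation permitted.

{5}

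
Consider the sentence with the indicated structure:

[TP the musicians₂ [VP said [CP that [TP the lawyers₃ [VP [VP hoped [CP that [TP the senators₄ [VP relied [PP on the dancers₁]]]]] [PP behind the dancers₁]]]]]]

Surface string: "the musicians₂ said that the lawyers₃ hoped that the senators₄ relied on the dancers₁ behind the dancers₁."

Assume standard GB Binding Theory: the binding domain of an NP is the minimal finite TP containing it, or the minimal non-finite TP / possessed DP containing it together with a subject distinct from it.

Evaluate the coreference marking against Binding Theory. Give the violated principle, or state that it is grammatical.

The two coindexed NPs are *the dancers₁* and *the dancers₁*.
*the dancers₁* is an R-expression; no coindexed NP c-commands it, so Principle C holds.
*the dancers₁* is an R-expression; *the dancers₁* does not c-command it, and no other NP shares its index, so Principle C is satisfied.
All principles are respected.

grammatical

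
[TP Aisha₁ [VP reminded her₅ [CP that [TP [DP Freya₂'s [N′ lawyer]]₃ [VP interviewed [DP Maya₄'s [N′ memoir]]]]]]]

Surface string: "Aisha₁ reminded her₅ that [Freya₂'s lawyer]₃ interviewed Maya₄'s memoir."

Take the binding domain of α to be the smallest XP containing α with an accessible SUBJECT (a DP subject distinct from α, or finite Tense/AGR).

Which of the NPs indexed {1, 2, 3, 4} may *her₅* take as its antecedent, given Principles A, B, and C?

none

*her* is a pronoun, so Principle B applies: it must be free in its binding domain.
Binding domain of *her₅*: the matrix TP, whose subject is Aisha₁.
*Aisha₁* c-commands the pronoun within its binding domain → coindexation would violate Principle B.
*Freya₂*: the pronoun c-commands this R-expression → coindexation would violate Principle C on *Freya₂*.
*[Freya₂'s lawyer]₃*: the pronoun c-commands this R-expression → coindexation would violate Principle C on *[Freya₂'s lawyer]₃*.
*Maya₄*: the pronoun c-commands this R-expression → coindexation would violate Principle C on *Maya₄*.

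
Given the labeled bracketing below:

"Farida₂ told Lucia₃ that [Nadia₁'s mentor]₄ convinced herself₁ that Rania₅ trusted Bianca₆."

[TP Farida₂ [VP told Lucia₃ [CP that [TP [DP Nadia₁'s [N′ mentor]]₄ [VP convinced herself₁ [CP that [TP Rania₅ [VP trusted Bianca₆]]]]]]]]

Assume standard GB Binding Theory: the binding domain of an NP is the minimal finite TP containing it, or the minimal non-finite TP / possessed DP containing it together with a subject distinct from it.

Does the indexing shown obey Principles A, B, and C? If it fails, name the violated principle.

Principle A

The two coindexed NPs are *Nadia₁* and *herself₁*.
*herself₁* is an anaphor. Principle A requires it to be bound within its binding domain — the embedded TP, whose subject is [Nadia₁'s mentor]₄.
Within that domain it is c-commanded by *[Nadia₁'s mentor]₄*, which does not share its index.
*Nadia₁* does not c-command the anaphor at all.
The anaphor is unbound in its domain → Principle A violation.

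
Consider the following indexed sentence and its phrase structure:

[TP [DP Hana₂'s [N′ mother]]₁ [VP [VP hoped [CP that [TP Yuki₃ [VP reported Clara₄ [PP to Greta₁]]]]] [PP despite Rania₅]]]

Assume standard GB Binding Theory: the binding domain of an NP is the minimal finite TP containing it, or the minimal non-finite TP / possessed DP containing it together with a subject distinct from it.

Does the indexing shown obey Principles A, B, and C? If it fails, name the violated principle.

Principle C

The two coindexed NPs are *[Hana₂'s mother]₁* and *Greta₁*.
*Greta₁* is an R-expression. Principle C requires it to be free everywhere.
*[Hana₂'s mother]₁* c-commands it and carries the same index.
The R-expression is bound → Principle C violation.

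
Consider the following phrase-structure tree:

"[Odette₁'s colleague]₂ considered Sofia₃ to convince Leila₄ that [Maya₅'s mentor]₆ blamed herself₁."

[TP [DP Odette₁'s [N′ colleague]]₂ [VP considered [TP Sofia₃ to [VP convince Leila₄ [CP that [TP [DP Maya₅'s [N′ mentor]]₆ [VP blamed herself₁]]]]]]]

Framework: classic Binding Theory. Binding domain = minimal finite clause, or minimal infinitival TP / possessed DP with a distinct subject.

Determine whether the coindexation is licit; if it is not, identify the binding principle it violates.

Principle A

The two coindexed NPs are *Odette₁* and *herself₁*.
*herself₁* is an anaphor. Principle A requires it to be bound within its binding domain — the embedded TP, whose subject is [Maya₅'s mentor]₆.
Within that domain it is c-commanded by *[Maya₅'s mentor]₆*, which does not share its index.
*Odette₁* does not c-command the anaphor at all.
The anaphor is unbound in its domain → Principle A violation.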